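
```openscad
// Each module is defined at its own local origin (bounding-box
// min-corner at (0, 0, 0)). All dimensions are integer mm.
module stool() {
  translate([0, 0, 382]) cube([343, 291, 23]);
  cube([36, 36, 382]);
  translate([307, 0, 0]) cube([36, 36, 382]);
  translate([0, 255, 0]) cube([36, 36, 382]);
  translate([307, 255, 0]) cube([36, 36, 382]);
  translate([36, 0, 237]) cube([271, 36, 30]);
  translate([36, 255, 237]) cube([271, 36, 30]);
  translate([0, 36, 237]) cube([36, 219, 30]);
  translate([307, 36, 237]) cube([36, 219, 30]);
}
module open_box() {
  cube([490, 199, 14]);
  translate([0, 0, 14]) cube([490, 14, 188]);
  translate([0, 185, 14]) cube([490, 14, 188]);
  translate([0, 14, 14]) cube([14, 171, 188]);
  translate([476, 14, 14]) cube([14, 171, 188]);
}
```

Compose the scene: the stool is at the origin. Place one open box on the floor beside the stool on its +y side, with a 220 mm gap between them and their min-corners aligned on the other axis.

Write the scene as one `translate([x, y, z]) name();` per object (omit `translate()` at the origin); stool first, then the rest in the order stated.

stool();
translate([0, 511, 0]) open_box();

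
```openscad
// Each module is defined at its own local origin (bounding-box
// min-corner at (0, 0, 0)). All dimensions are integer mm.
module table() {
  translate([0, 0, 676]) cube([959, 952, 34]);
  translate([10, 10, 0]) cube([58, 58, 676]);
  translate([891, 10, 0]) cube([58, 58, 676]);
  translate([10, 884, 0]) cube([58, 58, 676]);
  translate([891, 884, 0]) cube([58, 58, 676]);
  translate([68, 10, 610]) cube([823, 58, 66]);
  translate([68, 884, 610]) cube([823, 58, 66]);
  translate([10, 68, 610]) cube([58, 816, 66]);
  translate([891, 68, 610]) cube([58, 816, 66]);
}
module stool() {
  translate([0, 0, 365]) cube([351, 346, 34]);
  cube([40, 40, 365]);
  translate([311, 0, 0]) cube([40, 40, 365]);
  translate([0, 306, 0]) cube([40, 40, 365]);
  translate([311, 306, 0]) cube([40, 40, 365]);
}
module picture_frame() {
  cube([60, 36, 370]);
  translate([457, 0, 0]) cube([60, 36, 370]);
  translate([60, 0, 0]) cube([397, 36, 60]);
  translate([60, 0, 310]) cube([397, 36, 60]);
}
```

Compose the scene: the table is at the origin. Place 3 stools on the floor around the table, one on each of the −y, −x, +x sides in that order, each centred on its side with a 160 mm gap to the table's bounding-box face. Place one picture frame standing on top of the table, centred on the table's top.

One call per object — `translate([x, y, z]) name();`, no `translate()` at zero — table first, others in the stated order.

table();
translate([304, -506, 0]) stool();
translate([-511, 303, 0]) stool();
translate([1119, 303, 0]) stool();
translate([221, 458, 710]) picture_frame();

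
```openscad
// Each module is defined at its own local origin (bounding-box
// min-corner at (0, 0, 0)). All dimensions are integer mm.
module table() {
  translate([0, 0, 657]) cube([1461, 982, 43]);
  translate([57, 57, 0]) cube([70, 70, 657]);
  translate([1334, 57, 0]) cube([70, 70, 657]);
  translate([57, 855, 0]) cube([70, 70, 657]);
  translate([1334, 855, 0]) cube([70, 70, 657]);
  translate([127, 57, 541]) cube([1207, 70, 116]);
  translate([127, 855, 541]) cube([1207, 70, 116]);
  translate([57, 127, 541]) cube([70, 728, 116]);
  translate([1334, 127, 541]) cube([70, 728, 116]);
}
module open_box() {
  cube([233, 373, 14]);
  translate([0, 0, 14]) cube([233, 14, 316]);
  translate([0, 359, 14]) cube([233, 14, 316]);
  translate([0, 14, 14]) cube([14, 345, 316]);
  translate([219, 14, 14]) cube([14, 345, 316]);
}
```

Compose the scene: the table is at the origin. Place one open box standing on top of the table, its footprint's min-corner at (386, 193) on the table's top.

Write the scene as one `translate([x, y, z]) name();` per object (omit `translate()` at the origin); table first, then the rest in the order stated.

table();
translate([386, 193, 700]) open_box();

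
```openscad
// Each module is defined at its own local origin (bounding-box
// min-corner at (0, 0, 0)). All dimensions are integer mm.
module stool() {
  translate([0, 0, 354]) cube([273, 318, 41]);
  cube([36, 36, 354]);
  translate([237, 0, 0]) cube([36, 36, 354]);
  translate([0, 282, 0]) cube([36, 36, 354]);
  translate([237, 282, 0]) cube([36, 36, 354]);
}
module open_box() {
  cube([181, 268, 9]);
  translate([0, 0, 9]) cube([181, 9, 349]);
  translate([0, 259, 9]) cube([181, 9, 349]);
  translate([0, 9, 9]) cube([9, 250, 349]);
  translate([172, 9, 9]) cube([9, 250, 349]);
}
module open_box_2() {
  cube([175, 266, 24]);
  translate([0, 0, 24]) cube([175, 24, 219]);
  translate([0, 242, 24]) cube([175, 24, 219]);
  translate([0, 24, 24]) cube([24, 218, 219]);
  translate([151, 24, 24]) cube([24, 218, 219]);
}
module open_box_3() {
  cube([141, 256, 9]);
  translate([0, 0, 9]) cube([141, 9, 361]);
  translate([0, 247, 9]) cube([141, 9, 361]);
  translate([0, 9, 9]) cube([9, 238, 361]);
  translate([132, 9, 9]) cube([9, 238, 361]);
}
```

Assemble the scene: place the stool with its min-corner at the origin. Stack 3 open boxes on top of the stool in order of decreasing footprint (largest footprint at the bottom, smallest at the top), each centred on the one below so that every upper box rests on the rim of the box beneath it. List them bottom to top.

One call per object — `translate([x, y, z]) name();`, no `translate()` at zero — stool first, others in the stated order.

stool();
translate([46, 25, 395]) open_box();
translate([49, 26, 753]) open_box_2();
translate([66, 31, 996]) open_box_3();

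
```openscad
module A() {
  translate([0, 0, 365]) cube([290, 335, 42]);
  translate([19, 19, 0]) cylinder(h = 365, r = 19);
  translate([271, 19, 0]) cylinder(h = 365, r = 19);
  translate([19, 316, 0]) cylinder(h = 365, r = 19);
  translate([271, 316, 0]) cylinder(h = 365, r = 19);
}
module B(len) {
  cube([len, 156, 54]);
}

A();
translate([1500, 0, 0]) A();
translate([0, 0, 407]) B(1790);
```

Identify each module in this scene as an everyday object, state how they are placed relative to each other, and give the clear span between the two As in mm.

Second stool starts at x = 1500; first ends at x = 290; clear span = 1500 − 290 = 1210 mm.

A is a stool. B is a beam. A beam spans the tops of two stools. The clear span between the two stools is 1210 mm.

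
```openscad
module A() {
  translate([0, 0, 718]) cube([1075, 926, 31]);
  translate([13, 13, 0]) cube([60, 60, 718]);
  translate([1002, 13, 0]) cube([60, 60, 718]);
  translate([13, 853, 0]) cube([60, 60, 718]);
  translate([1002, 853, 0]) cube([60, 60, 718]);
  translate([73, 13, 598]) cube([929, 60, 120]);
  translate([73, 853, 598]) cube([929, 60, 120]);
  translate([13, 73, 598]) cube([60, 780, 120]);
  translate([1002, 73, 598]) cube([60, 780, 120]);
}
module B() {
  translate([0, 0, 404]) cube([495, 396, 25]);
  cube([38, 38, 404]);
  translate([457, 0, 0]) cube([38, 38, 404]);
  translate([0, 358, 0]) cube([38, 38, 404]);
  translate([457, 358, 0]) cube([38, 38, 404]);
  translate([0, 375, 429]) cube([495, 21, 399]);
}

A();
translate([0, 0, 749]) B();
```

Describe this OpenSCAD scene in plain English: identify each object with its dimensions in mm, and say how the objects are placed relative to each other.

A is a rectangular dining table. The top is 1075×926×31 mm with its upper surface at z = 749 mm. It stands on four 60×60 mm square legs, each inset 13 mm from the nearest pair of top edges, running from the floor to the underside of the top. Four apron rails, 60 mm thick and 120 mm tall, run between adjacent legs with their top edges flush with the underside of the top and their outer faces flush with the legs' outer faces.

B is a chair. The seat is a 495×396×25 mm slab with its top at z = 429 mm, on four 38×38 mm corner legs (flush with the seat edges, standing on z = 0). A flat backrest 21 mm thick, 399 mm tall, spans the full seat width and rises from the seat top along its +y edge, rear face flush with the rear of the seat.

The chair is on top of the table.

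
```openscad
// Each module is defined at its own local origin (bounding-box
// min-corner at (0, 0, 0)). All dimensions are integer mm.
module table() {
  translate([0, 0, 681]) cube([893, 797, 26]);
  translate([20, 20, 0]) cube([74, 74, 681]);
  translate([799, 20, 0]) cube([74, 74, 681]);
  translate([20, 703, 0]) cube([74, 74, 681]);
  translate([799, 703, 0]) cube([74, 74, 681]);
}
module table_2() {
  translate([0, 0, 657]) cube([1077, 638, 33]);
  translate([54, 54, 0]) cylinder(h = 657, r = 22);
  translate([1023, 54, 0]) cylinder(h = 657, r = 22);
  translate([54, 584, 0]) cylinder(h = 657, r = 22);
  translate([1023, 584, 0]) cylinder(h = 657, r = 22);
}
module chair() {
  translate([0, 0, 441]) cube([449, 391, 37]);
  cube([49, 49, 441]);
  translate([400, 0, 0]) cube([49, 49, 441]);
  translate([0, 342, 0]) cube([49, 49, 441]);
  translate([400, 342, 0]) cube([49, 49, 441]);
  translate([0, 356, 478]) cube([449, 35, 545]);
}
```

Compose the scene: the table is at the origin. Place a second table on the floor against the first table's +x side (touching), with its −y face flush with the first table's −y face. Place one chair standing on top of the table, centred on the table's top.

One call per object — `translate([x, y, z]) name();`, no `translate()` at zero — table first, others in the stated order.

table();
translate([893, 0, 0]) table_2();
translate([222, 203, 707]) chair();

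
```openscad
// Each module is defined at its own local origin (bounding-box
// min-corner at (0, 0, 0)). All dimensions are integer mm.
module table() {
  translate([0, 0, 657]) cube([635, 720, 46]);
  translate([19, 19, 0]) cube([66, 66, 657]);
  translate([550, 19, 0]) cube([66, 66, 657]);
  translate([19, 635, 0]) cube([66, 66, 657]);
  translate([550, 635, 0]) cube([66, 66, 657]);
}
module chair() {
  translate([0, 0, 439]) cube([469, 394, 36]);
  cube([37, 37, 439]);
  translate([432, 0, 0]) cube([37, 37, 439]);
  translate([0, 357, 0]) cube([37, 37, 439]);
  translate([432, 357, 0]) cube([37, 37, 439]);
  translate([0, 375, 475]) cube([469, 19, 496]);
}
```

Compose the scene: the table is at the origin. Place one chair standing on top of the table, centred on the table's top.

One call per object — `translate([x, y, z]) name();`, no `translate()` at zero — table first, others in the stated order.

table();
translate([83, 163, 703]) chair();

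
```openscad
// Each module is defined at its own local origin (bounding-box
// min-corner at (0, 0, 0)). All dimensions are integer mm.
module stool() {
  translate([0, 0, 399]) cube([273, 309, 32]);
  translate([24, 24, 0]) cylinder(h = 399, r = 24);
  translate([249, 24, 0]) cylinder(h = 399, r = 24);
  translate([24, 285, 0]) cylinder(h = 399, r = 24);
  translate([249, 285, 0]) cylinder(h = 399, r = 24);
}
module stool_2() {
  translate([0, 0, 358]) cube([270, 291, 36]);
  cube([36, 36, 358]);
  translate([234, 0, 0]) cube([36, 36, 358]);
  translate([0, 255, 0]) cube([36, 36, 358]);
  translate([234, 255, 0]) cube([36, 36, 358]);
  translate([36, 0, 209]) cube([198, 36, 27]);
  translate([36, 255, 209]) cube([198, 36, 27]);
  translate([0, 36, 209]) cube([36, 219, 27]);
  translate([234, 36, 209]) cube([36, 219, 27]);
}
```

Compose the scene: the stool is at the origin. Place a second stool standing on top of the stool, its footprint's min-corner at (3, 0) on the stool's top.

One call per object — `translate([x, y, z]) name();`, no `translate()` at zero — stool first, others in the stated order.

stool();
translate([3, 0, 431]) stool_2();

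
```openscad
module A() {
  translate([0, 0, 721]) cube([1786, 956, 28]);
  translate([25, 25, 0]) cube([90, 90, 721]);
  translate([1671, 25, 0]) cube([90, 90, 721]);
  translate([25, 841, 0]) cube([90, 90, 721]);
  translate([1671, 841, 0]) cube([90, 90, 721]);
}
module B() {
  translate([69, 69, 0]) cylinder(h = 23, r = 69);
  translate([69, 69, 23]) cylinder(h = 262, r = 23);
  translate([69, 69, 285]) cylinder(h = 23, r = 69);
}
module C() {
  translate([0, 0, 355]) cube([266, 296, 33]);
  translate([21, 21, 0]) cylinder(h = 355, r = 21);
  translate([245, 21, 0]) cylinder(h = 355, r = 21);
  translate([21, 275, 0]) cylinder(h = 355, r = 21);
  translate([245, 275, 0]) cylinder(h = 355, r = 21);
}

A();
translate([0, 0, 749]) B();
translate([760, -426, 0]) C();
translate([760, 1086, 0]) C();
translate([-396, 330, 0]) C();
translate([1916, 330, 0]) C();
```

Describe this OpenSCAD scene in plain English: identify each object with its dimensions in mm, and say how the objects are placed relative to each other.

A is a table with a 1786×956 mm rectangular top, 28 mm thick, top surface at z = 749 mm, supported by four 90×90 mm square legs, each inset 25 mm from the nearest pair of top edges, running from the floor.

B is a spool: two coaxial disc flanges of radius 69 mm and thickness 23 mm, joined by a core cylinder of radius 23 mm and height 262 mm. The lower flange rests on z = 0 and the three cylinders share a vertical axis.

C is a four-legged stool. The seat is a 266×296×33 mm slab whose top surface is at z = 388 mm; four round legs, each 42 mm in diameter, run from the floor (z = 0) to the underside of the seat, each leg's axis is inset half a diameter from the nearest pair of seat edges (so the leg's bounding box is flush with the corner).

The spool is on top of the table. Four stools sit around the table at the −y, +y, −x, +x sides.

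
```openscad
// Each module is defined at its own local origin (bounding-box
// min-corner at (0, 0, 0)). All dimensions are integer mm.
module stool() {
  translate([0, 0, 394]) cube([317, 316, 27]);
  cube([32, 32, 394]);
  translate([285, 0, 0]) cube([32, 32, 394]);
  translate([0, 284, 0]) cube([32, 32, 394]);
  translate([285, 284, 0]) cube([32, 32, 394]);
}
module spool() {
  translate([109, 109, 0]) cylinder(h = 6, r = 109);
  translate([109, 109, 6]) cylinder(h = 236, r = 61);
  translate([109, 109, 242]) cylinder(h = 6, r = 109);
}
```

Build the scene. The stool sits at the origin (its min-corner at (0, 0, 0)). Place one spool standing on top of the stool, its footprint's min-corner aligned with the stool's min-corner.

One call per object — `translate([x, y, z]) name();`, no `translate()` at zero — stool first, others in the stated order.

stool();
translate([0, 0, 421]) spool();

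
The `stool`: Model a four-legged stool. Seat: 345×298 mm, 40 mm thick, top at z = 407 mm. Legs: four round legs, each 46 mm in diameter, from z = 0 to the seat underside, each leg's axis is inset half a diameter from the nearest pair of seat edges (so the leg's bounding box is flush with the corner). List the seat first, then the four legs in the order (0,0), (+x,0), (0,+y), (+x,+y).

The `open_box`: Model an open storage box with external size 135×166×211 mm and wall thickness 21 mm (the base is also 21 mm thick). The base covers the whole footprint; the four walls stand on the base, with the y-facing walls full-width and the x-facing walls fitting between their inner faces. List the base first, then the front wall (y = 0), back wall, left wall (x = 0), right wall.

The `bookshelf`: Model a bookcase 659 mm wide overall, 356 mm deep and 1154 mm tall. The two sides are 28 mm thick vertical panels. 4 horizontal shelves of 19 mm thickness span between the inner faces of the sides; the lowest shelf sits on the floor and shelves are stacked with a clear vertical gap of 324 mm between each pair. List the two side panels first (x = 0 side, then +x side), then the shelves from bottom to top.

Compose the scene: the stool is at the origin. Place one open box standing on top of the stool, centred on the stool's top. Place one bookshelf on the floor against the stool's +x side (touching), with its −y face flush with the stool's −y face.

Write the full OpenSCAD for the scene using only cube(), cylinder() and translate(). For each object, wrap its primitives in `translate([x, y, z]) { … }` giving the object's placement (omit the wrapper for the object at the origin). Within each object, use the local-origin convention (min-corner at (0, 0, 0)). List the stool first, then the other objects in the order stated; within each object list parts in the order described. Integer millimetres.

translate([0, 0, 367]) cube([345, 298, 40]);
translate([23, 23, 0]) cylinder(h = 367, r = 23);
translate([322, 23, 0]) cylinder(h = 367, r = 23);
translate([23, 275, 0]) cylinder(h = 367, r = 23);
translate([322, 275, 0]) cylinder(h = 367, r = 23);
translate([105, 66, 407]) {
  cube([135, 166, 21]);
  translate([0, 0, 21]) cube([135, 21, 190]);
  translate([0, 145, 21]) cube([135, 21, 190]);
  translate([0, 21, 21]) cube([21, 124, 190]);
  translate([114, 21, 21]) cube([21, 124, 190]);
}
translate([345, 0, 0]) {
  cube([28, 356, 1154]);
  translate([631, 0, 0]) cube([28, 356, 1154]);
  translate([28, 0, 0]) cube([603, 356, 19]);
  translate([28, 0, 343]) cube([603, 356, 19]);
  translate([28, 0, 686]) cube([603, 356, 19]);
  translate([28, 0, 1029]) cube([603, 356, 19]);
}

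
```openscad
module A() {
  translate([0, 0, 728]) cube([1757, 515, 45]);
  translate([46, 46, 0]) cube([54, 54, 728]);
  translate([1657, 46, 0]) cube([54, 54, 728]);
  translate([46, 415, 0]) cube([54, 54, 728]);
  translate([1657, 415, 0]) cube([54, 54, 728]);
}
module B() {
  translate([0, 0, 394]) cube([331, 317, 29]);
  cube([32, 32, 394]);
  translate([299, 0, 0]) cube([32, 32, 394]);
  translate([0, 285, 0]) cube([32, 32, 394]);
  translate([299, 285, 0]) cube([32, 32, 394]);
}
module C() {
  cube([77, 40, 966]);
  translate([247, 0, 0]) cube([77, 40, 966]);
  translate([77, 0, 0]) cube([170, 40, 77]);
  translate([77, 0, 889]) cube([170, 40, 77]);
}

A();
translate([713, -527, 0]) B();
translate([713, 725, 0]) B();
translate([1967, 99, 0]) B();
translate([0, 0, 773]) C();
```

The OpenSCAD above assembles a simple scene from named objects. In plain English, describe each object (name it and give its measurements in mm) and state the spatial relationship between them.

A is a rectangular dining table. The top is 1757×515×45 mm with its upper surface at z = 773 mm. It stands on four 54×54 mm square legs, each inset 46 mm from the nearest pair of top edges, running from the floor to the underside of the top.

B is a simple wooden stool: a rectangular seat 331 mm (x) by 317 mm (y), 29 mm thick, top face at z = 423 mm, on four square legs, each 32×32 mm in cross-section. The legs rest on z = 0, each flush with a corner of the seat.

C is a picture frame with a 170×812 mm rectangular opening (x by z) and a uniform 77 mm border on every side. Frame depth is 40 mm along y. It is built from two vertical stiles running the full outside height and two horizontal rails spanning the gap between the stiles.

Three stools sit around the table at the −y, +y, +x sides. The picture frame is on top of the table.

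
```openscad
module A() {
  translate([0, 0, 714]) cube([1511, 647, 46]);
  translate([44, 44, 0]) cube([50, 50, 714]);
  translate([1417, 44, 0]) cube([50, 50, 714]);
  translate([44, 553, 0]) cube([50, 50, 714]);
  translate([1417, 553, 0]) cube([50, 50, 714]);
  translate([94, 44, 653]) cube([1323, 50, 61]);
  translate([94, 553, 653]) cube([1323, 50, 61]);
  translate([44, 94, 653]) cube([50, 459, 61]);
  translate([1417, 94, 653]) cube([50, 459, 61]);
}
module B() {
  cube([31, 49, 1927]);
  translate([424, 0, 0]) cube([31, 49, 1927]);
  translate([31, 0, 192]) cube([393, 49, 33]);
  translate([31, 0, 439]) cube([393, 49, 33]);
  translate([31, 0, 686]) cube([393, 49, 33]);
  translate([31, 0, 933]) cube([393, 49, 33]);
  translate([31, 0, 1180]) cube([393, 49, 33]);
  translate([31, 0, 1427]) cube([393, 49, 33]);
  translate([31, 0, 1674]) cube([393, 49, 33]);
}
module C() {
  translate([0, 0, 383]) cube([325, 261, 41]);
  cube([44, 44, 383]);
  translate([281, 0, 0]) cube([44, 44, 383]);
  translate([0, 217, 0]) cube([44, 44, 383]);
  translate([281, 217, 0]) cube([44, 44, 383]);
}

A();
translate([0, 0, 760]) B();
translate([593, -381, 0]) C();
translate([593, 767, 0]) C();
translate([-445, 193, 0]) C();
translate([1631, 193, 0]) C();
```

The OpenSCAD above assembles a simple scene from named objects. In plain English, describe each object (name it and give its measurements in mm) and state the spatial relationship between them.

A is a table with a 1511×647 mm rectangular top, 46 mm thick, top surface at z = 760 mm, supported by four 50×50 mm square legs, each inset 44 mm from the nearest pair of top edges, running from the floor. Four apron rails, 50 mm thick and 61 mm tall, run between adjacent legs with their top edges flush with the underside of the top and their outer faces flush with the legs' outer faces.

B is a wooden ladder with two side rails of 31×49 mm section and 1927 mm height, set 455 mm apart overall. Between them run 7 rectangular rungs (49 mm deep, 33 mm thick), front faces flush with the rails' −y face. The bottom of the first rung is 192 mm above the floor and each subsequent rung is 247 mm higher than the one below.

C is a four-legged stool. The seat is a 325×261×41 mm slab whose top surface is at z = 424 mm; four square legs, each 44×44 mm in cross-section, run from the floor (z = 0) to the underside of the seat, each flush with a corner of the seat.

The ladder is on top of the table. Four stools sit around the table at the −y, +y, −x, +x sides.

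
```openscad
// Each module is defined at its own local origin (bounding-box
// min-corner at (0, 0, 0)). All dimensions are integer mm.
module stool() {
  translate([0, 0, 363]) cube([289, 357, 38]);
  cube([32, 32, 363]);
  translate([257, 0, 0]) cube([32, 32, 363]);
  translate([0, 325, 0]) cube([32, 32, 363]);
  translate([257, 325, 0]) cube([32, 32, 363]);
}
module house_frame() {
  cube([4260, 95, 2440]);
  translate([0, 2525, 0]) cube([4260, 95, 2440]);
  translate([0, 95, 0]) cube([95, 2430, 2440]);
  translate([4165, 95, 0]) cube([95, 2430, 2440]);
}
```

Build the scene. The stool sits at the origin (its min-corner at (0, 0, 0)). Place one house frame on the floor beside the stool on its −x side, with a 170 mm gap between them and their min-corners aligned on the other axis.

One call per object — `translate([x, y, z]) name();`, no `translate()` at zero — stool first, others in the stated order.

stool();
translate([-4430, 0, 0]) house_frame();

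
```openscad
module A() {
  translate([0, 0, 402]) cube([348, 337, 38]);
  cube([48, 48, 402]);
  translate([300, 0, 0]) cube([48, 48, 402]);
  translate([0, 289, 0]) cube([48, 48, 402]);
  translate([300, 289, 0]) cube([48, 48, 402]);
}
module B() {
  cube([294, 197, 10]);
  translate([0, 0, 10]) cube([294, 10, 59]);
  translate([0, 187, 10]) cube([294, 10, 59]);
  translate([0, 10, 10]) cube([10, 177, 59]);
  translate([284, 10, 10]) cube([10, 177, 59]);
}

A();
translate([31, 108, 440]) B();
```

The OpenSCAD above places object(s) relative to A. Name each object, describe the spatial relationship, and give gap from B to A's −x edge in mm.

The open box's min-x is at 31; the stool's min-x is 0; gap = 31 mm.

A is a stool. B is an open box. The open box is on top of the stool. The gap from the open box to the stool's −x edge is 31 mm.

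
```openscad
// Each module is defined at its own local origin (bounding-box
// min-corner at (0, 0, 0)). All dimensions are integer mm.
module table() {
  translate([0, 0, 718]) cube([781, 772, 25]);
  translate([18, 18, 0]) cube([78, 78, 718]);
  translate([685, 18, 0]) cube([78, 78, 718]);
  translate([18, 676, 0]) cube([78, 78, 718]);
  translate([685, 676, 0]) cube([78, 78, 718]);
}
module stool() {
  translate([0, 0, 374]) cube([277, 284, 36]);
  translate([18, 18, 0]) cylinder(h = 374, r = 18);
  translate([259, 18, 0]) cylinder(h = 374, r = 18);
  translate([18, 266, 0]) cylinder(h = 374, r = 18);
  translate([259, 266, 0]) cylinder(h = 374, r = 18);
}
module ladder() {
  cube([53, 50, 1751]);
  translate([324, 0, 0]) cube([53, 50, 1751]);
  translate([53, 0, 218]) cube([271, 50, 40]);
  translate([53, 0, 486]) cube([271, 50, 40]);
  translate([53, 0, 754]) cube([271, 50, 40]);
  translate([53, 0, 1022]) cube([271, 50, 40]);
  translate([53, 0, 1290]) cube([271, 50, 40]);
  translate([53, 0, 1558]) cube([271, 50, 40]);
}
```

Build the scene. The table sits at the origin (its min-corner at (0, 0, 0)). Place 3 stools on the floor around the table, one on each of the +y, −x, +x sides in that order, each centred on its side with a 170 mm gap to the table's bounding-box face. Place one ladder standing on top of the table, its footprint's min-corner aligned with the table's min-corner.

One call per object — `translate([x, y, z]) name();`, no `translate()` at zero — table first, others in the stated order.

table();
translate([252, 942, 0]) stool();
translate([-447, 244, 0]) stool();
translate([951, 244, 0]) stool();
translate([0, 0, 743]) ladder();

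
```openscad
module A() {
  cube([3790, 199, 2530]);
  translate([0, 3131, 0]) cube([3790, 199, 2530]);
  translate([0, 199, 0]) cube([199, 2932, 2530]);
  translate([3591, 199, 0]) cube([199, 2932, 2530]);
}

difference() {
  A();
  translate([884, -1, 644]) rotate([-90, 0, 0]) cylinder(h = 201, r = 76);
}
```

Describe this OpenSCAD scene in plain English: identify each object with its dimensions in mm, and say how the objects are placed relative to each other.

A is a box-shaped house frame (walls only): outside footprint 3790×3330 mm, wall height 2530 mm, wall thickness 199 mm. The two y-facing walls run the full x-width; the two x-facing walls fit between the inner faces of the y-facing walls.

The house frame has a circular hole of radius 76 mm through its front wall, centred at (x = 884, z = 644).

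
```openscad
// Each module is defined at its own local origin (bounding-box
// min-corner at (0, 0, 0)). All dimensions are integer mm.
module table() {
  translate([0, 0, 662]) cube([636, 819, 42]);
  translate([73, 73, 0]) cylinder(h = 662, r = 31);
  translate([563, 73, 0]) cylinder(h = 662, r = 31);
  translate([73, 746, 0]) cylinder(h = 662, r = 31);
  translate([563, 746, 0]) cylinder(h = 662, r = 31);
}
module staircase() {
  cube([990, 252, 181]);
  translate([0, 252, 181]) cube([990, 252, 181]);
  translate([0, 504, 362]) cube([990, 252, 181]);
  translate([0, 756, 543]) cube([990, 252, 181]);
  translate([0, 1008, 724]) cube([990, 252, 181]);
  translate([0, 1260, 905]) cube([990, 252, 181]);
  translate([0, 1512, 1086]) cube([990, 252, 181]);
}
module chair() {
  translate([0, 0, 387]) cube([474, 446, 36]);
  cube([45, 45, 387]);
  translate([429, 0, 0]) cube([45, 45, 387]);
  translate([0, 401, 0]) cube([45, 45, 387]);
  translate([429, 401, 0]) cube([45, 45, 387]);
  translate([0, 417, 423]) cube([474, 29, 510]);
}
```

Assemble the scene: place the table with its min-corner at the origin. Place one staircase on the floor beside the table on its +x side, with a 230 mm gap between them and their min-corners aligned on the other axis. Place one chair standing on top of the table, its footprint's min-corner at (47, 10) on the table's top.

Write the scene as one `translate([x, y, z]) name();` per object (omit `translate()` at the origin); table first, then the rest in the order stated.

table();
translate([866, 0, 0]) staircase();
translate([47, 10, 704]) chair();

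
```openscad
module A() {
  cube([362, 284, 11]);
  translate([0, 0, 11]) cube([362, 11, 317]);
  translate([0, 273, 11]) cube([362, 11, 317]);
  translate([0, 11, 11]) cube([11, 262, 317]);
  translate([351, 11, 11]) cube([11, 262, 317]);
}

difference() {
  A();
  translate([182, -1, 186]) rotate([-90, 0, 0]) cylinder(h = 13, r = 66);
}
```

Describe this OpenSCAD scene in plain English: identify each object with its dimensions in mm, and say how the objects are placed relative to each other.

A is an open storage box with external size 362×284×328 mm and wall thickness 11 mm (the base is also 11 mm thick). The base covers the whole footprint; the four walls stand on the base, with the y-facing walls full-width and the x-facing walls fitting between their inner faces.

The open box has a circular hole of radius 66 mm through its front wall, centred at (x = 182, z = 186).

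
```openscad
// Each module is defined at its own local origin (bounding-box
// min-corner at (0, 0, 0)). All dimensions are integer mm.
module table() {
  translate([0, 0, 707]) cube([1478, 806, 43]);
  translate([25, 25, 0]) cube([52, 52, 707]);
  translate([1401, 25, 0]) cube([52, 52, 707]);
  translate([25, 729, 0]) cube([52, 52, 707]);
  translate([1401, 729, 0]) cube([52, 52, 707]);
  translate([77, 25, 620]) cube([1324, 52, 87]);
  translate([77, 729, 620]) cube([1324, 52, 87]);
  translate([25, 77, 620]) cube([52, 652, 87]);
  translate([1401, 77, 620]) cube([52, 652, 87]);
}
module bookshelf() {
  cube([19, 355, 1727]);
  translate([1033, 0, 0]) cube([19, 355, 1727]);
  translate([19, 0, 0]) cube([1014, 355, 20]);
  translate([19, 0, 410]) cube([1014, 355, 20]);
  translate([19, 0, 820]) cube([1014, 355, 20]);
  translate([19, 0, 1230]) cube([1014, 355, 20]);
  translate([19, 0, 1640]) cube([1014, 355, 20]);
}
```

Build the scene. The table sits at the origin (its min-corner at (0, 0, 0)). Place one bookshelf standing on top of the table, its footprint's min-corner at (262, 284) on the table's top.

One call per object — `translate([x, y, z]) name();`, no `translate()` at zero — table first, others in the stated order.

table();
translate([262, 284, 750]) bookshelf();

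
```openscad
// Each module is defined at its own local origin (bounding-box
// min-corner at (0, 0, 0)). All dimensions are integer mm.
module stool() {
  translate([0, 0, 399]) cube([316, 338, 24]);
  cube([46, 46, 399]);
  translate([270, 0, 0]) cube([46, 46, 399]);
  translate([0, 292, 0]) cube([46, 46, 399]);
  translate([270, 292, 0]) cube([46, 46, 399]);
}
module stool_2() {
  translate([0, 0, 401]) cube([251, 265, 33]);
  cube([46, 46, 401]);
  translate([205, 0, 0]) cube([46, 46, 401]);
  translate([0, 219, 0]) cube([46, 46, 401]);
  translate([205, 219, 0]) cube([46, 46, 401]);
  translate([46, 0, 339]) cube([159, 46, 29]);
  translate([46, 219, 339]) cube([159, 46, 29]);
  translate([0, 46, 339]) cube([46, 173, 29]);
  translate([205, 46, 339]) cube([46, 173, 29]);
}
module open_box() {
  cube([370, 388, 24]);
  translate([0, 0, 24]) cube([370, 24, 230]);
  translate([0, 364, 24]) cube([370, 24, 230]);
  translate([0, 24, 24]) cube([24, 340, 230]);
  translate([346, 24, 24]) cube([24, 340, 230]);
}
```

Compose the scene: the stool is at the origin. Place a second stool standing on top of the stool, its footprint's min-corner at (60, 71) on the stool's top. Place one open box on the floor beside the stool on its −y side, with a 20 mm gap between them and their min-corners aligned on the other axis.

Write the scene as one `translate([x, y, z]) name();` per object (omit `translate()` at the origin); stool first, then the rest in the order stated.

stool();
translate([60, 71, 423]) stool_2();
translate([0, -408, 0]) open_box();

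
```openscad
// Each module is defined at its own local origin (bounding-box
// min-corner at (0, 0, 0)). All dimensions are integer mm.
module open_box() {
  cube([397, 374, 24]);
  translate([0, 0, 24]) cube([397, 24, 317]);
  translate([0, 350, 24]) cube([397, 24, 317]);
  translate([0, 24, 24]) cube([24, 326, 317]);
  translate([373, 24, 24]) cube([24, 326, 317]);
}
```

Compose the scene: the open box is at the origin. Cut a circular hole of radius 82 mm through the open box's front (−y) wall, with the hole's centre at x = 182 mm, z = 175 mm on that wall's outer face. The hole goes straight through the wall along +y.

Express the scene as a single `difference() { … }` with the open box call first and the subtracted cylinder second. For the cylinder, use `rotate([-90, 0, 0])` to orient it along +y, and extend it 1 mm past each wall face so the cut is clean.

difference() {
  open_box();
  translate([182, -1, 175]) rotate([-90, 0, 0]) cylinder(h = 26, r = 82);
}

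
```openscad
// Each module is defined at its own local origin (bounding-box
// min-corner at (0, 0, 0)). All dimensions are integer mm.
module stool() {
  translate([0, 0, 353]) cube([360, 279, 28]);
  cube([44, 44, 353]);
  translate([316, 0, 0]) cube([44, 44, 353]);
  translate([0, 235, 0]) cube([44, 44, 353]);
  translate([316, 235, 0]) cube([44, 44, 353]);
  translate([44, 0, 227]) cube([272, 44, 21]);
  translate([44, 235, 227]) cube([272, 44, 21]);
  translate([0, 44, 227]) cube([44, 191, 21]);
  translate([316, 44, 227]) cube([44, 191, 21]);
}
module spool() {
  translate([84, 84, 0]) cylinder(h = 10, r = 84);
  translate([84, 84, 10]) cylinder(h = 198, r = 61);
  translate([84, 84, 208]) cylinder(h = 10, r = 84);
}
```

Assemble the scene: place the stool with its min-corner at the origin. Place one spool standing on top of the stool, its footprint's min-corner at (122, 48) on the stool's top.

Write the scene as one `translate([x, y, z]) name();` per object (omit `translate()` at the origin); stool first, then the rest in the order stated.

stool();
translate([122, 48, 381]) spool();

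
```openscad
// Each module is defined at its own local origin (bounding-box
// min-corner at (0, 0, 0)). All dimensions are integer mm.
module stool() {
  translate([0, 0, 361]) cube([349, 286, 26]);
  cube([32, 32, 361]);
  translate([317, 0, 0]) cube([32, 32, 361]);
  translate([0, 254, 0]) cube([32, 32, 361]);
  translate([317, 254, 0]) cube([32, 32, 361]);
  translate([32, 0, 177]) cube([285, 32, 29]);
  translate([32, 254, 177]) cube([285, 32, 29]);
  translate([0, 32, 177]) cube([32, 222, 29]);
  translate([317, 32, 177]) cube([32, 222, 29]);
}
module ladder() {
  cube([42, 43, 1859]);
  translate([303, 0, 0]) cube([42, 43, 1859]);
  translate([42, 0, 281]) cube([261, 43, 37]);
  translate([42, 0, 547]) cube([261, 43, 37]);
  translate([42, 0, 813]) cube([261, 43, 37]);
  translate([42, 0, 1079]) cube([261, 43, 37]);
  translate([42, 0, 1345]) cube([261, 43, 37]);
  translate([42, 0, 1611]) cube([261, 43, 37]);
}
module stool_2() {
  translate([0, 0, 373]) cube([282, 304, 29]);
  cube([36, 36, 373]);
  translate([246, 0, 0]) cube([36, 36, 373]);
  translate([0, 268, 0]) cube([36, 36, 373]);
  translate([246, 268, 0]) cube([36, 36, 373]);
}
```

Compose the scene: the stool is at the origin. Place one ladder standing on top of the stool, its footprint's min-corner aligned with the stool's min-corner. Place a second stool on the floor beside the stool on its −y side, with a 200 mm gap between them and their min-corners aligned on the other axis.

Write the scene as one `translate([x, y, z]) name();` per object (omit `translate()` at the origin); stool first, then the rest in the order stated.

stool();
translate([0, 0, 387]) ladder();
translate([0, -504, 0]) stool_2();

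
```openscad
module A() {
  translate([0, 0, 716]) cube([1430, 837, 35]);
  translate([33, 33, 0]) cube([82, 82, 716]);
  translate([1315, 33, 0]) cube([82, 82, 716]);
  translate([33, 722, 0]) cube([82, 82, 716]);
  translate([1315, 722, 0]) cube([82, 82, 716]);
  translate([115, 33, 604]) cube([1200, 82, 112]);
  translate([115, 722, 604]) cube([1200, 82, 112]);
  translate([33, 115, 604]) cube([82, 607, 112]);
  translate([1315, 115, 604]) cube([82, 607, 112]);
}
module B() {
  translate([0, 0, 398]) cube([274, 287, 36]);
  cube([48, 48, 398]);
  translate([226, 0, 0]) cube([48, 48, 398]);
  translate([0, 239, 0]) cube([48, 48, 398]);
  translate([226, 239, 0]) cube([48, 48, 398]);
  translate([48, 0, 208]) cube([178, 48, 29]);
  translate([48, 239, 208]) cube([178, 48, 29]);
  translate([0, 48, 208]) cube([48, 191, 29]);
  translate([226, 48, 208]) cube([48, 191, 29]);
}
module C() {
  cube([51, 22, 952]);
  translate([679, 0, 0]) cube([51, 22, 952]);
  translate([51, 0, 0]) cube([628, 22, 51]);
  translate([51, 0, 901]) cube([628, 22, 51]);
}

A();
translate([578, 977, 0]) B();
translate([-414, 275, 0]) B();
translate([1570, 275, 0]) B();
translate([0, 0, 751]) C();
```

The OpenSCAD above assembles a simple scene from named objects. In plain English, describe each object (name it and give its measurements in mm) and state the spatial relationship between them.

A is a table: top 1430 mm (x) × 837 mm (y), 35 mm thick, upper face at z = 751 mm, on four 82×82 mm square legs, each inset 33 mm from the nearest pair of top edges, running from z = 0 to the bottom of the top. Four apron rails, 82 mm thick and 112 mm tall, run between adjacent legs with their top edges flush with the underside of the top and their outer faces flush with the legs' outer faces.

B is a simple wooden stool: a rectangular seat 274 mm (x) by 287 mm (y), 36 mm thick, top face at z = 434 mm, on four square legs, each 48×48 mm in cross-section. The legs rest on z = 0, each flush with a corner of the seat. Four stretchers, 48 mm wide and 29 mm tall, connect adjacent legs with their undersides at z = 208 mm, each running between the inner faces of the legs it joins and aligned with the legs' outer faces on the other axis.

C is a rectangular picture frame lying in the x–z plane (depth along y). The opening is 628 mm wide (x) by 850 mm tall (z), surrounded by a border 51 mm wide on all four sides. The frame is 22 mm deep and is made of two full-height vertical stiles with two horizontal rails fitted between them.

Three stools sit around the table at the +y, −x, +x sides. The picture frame is on top of the table.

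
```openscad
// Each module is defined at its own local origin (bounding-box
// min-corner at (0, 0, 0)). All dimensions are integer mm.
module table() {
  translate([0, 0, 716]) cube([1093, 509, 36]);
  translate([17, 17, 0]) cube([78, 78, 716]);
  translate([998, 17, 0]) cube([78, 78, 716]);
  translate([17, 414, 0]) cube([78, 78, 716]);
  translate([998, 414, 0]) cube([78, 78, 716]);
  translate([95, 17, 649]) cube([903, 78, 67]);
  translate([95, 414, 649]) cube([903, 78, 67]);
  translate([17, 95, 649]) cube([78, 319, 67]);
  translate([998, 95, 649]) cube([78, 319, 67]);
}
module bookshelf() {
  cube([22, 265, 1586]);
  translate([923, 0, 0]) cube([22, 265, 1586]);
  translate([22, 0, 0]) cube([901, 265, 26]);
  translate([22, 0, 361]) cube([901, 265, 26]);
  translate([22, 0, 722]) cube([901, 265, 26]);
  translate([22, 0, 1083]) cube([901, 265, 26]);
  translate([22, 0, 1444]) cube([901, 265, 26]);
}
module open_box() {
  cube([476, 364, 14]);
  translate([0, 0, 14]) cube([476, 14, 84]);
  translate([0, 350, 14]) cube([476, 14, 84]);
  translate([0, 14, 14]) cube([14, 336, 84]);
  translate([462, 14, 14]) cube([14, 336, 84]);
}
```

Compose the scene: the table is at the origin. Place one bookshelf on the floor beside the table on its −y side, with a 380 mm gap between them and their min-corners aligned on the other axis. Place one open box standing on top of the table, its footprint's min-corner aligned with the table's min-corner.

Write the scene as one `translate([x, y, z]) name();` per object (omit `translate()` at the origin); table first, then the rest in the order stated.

table();
translate([0, -645, 0]) bookshelf();
translate([0, 0, 752]) open_box();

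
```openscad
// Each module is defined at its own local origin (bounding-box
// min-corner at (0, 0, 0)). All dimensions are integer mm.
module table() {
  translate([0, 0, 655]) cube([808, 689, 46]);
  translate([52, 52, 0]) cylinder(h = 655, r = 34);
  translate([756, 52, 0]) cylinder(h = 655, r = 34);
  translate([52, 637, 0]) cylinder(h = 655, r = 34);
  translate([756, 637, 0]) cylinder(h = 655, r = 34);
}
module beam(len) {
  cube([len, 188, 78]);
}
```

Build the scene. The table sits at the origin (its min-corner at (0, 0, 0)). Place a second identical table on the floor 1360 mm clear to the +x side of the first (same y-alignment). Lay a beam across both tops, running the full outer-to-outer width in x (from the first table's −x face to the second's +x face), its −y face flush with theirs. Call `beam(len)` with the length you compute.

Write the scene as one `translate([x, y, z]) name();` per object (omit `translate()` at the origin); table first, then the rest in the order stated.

table();
translate([2168, 0, 0]) table();
translate([0, 0, 701]) beam(2976);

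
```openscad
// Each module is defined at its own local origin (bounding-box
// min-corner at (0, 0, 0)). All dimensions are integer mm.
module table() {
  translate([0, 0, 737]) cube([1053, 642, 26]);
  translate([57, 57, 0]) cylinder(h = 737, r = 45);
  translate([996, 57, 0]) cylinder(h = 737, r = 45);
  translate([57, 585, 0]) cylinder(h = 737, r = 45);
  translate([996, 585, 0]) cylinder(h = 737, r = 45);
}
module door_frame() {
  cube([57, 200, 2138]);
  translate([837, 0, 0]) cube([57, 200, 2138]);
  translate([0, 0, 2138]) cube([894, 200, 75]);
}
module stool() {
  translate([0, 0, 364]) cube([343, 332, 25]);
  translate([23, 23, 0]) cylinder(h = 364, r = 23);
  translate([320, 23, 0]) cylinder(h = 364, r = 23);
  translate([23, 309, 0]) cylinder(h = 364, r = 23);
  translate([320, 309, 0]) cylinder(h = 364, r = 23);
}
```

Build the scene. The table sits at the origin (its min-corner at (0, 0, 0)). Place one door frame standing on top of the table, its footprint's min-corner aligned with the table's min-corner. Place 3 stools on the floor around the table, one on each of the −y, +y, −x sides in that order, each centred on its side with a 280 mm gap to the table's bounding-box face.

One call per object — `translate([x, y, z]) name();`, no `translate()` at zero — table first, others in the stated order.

table();
translate([0, 0, 763]) door_frame();
translate([355, -612, 0]) stool();
translate([355, 922, 0]) stool();
translate([-623, 155, 0]) stool();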